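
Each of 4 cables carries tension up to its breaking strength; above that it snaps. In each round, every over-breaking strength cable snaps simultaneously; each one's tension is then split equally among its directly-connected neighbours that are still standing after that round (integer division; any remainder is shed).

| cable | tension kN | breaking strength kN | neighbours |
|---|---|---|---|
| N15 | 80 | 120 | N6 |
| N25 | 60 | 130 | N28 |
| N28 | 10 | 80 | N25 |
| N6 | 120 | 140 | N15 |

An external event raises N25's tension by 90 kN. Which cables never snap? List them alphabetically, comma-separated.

N15, N6

Round 1 — N25 at 150 > 130. N25 snaps.
  N25 sheds 150 kN to N28: 150 each.
    N28: 10+150 = 160 > 80
Round 2 — N28 snaps.
  N28 sheds 160 kN: no online neighbours, lost.
No further breaks.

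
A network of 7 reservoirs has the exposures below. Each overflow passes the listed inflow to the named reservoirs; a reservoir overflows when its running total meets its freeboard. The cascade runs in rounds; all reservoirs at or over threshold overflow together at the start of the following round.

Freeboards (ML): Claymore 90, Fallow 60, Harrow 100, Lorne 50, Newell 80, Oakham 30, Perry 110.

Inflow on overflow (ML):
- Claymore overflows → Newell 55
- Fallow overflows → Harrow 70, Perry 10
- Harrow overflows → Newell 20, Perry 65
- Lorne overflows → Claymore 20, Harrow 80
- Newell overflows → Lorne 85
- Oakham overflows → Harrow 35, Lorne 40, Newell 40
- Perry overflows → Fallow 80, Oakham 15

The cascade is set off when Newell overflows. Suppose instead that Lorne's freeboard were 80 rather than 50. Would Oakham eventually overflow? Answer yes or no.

no

With Lorne's freeboard at 80:
Round 1 — Newell overflows (initial).
  Lorne: +85 → 85 ≥ 80
Round 2 — Lorne overflows.
  Claymore: +20 → 20 < 90
  Harrow: +80 → 80 < 100
No further overflows.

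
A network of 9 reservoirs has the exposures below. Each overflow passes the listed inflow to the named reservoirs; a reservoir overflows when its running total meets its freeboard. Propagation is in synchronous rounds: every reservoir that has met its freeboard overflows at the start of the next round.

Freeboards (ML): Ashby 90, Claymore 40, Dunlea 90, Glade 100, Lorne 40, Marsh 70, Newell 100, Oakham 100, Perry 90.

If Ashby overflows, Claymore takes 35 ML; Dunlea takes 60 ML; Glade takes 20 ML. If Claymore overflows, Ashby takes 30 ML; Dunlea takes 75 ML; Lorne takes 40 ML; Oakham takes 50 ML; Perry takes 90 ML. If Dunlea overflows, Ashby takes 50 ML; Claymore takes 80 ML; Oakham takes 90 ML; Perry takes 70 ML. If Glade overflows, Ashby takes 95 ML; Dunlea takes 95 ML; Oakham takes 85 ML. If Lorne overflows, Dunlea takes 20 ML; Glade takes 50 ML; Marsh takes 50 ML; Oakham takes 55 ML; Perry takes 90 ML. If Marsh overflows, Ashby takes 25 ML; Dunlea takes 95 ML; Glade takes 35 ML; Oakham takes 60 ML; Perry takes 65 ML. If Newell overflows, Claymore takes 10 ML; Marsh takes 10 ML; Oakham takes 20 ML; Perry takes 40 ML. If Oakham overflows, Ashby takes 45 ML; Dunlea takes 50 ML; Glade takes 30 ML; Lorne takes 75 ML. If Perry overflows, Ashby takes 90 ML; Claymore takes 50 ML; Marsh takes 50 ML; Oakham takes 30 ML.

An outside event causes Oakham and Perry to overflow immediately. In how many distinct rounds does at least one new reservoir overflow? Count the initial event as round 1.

Round 1 — Oakham, Perry overflow (initial).
  Ashby: +45+90 → 135 ≥ 90
  Claymore: +50 → 50 ≥ 40
  Dunlea: +50 → 50 < 90
  Glade: +30 → 30 < 100
  Lorne: +75 → 75 ≥ 40
  Marsh: +50 → 50 < 70
Round 2 — Ashby, Claymore, Lorne overflow.
  Dunlea: +60+75+20 → 205 ≥ 90
  Glade: +20+50 → 100 ≥ 100
  Marsh: +50 → 100 ≥ 70
Round 3 — Dunlea, Glade, Marsh overflow.
No further overflows.

3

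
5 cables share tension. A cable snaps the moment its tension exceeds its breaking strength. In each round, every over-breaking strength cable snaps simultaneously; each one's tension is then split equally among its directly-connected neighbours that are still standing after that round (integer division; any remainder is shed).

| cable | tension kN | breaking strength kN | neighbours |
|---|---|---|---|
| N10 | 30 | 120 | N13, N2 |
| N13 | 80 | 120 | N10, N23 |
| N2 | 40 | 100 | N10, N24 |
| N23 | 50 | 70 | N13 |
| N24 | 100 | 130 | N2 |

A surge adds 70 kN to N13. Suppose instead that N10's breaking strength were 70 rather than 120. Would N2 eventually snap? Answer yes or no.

yes

With N10's breaking strength at 70:
Round 1 — N13 at 150 > 120. N13 snaps.
  N13 sheds 150 kN to N10, N23: 75 each.
    N10: 30+75 = 105 > 70
    N23: 50+75 = 125 > 70
Round 2 — N10, N23 snap.
  N10 sheds 105 kN to N2: 105 each.
    N2: 40+105 = 145 > 100
  N23 sheds 125 kN: no online neighbours, lost.
Round 3 — N2 snaps.
  N2 sheds 145 kN to N24: 145 each.
    N24: 100+145 = 245 > 130
Round 4 — N24 snaps.
  N24 sheds 245 kN: no online neighbours, lost.
No further breaks.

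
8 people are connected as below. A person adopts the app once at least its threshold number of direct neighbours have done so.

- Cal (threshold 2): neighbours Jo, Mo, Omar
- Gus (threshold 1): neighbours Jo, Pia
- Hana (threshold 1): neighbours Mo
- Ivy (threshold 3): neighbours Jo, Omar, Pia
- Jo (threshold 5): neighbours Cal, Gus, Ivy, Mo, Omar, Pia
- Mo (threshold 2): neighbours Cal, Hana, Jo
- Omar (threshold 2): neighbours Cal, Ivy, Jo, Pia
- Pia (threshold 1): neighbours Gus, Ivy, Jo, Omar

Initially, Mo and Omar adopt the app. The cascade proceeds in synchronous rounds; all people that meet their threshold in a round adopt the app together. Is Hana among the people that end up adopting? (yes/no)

yes

Round 1 — Mo, Omar adopt the app (initial).
Round 2 — checking thresholds:
  Cal: 2 of 3 neighbours ≥ 2, adopts the app.
  Hana: 1 of 1 neighbours ≥ 1, adopts the app.
  Ivy: 1 of 3 neighbours < 3, not yet.
  Jo: 2 of 6 neighbours < 5, not yet.
  Pia: 1 of 4 neighbours ≥ 1, adopts the app.
Round 3 — checking thresholds:
  Gus: 1 of 2 neighbours ≥ 1, adopts the app.
  Ivy: 2 of 3 neighbours < 3, not yet.
  Jo: 4 of 6 neighbours < 5, not yet.
Round 4 — checking thresholds:
  Ivy: 2 of 3 neighbours < 3, not yet.
  Jo: 5 of 6 neighbours ≥ 5, adopts the app.
Round 5 — checking thresholds:
  Ivy: 3 of 3 neighbours ≥ 3, adopts the app.
Round 6 — no new adoptions; cascade stops.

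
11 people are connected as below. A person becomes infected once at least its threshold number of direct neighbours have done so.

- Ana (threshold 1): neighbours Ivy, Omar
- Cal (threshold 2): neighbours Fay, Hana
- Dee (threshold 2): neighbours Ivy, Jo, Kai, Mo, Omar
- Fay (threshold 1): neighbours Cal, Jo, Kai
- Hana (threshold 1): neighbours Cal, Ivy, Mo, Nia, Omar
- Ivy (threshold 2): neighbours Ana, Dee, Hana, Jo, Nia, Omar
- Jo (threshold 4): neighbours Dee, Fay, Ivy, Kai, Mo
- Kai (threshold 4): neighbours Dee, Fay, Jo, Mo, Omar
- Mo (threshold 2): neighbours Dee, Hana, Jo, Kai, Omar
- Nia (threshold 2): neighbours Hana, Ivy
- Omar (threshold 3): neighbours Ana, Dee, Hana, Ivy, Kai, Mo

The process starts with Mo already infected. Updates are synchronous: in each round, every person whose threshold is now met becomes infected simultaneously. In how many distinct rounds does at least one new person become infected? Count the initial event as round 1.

2

Round 1 — Mo becomes infected (initial).
Round 2 — checking thresholds:
  Dee: 1 of 5 neighbours < 2, holds.
  Hana: 1 of 5 neighbours ≥ 1, becomes infected.
  Jo: 1 of 5 neighbours < 4, holds.
  Kai: 1 of 5 neighbours < 4, holds.
  Omar: 1 of 6 neighbours < 3, holds.
Round 3 — no new infections; cascade stops.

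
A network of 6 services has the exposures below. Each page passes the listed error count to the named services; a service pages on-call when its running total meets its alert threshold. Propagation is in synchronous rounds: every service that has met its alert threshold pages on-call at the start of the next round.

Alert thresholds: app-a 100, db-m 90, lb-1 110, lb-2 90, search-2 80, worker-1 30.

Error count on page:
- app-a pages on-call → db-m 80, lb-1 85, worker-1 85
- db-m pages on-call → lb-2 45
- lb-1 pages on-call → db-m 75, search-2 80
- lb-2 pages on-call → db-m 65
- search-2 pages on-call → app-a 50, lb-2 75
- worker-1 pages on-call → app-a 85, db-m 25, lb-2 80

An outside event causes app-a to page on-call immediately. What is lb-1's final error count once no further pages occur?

Round 1 — app-a pages on-call (initial).
  db-m: +80 → 80 < 90
  lb-1: +85 → 85 < 110
  worker-1: +85 → 85 ≥ 30
Round 2 — worker-1 pages on-call.
  db-m: +25 → 105 ≥ 90
  lb-2: +80 → 80 < 90
Round 3 — db-m pages on-call.
  lb-2: +45 → 125 ≥ 90
Round 4 — lb-2 pages on-call.
No further pages.

85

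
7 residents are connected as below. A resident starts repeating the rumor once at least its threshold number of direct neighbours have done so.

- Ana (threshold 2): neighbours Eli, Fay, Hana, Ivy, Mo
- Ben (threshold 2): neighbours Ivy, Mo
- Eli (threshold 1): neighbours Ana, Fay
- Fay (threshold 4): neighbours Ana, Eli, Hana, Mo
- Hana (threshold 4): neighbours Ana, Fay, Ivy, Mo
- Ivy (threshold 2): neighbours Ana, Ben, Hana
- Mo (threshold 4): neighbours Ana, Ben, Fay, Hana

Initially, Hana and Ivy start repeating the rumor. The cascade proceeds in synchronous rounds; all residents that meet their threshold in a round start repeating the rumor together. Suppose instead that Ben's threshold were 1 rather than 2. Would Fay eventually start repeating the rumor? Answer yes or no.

With Ben's threshold at 1:
Round 1 — Hana, Ivy start repeating the rumor (initial).
Round 2 — checking thresholds:
  Ana: 2 of 5 neighbours ≥ 2, starts repeating the rumor.
  Ben: 1 of 2 neighbours ≥ 1, starts repeating the rumor.
  Fay: 1 of 4 neighbours < 4, holds.
  Mo: 1 of 4 neighbours < 4, holds.
Round 3 — checking thresholds:
  Eli: 1 of 2 neighbours ≥ 1, starts repeating the rumor.
  Fay: 2 of 4 neighbours < 4, holds.
  Mo: 3 of 4 neighbours < 4, holds.
Round 4 — no new spreads; cascade stops.

no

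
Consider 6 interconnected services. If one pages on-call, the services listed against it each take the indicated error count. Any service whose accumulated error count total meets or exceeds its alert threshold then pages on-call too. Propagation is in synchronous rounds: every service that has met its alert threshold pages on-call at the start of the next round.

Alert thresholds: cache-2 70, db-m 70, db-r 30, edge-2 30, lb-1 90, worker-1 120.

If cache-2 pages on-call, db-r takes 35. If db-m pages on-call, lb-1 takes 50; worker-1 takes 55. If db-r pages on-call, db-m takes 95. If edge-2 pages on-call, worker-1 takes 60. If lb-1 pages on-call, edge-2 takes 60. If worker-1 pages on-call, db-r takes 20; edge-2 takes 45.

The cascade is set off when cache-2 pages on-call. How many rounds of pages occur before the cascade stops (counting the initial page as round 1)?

Round 1 — cache-2 pages on-call (initial).
  db-r: +35 → 35 ≥ 30
Round 2 — db-r pages on-call.
  db-m: +95 → 95 ≥ 70
Round 3 — db-m pages on-call.
  lb-1: +50 → 50 < 90
  worker-1: +55 → 55 < 120
No further pages.

3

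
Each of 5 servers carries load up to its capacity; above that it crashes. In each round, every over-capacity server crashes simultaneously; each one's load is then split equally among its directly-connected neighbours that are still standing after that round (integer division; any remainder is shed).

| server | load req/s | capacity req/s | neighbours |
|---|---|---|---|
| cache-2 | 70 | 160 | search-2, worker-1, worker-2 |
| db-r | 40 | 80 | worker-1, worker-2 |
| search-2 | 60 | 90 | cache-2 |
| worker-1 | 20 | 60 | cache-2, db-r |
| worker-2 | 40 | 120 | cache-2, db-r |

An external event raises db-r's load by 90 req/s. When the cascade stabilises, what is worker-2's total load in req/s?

105

Round 1 — db-r at 130 > 80. db-r crashes.
  db-r sheds 130 req/s to worker-1, worker-2: 65 each.
    worker-1: 20+65 = 85 > 60
    worker-2: 40+65 = 105 ≤ 120
Round 2 — worker-1 crashes.
  worker-1 sheds 85 req/s to cache-2: 85 each.
    cache-2: 70+85 = 155 ≤ 160
No further crashes.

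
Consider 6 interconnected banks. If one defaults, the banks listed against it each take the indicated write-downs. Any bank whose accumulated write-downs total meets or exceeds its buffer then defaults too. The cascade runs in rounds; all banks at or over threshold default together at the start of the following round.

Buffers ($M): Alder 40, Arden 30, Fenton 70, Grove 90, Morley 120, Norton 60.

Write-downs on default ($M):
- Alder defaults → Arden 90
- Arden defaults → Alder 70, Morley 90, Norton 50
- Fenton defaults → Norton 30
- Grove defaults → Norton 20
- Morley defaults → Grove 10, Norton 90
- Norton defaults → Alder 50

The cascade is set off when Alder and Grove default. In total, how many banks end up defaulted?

Round 1 — Alder, Grove default (initial).
  Arden: +90 → 90 ≥ 30
  Norton: +20 → 20 < 60
Round 2 — Arden defaults.
  Morley: +90 → 90 < 120
  Norton: +50 → 70 ≥ 60
Round 3 — Norton defaults.
No further defaults.

4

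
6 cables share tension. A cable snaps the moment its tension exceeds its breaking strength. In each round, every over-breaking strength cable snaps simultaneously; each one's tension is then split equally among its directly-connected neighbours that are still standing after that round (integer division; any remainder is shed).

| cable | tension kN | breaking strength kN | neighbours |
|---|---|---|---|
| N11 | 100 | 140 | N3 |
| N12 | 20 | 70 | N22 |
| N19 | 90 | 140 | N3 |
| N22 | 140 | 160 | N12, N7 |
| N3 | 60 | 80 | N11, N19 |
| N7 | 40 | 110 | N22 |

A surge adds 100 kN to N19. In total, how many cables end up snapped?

Round 1 — N19 at 190 > 140. N19 snaps.
  N19 sheds 190 kN to N3: 190 each.
    N3: 60+190 = 250 > 80
Round 2 — N3 snaps.
  N3 sheds 250 kN to N11: 250 each.
    N11: 100+250 = 350 > 140
Round 3 — N11 snaps.
  N11 sheds 350 kN: no online neighbours, lost.
No further breaks.

3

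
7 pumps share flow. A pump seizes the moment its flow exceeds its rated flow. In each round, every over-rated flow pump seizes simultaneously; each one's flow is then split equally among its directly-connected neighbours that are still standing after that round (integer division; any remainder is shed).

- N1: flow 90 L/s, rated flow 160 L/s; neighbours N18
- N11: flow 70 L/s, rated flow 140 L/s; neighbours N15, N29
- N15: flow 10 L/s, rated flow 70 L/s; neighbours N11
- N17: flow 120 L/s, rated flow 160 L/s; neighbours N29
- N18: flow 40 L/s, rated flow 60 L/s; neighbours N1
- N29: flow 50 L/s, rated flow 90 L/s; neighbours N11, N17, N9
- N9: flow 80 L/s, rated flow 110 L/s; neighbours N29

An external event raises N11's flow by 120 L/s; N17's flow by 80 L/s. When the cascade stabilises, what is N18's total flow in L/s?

40

Round 1 — N11 at 190 > 140; N17 at 200 > 160. N11, N17 seize.
  N11 sheds 190 L/s to N15, N29: 95 each.
    N15: 10+95 = 105 > 70
    N29: 50+95 = 145 > 90
  N17 sheds 200 L/s to N29: 200 each.
    N29: 145+200 = 345 > 90
Round 2 — N15, N29 seize.
  N15 sheds 105 L/s: no online neighbours, lost.
  N29 sheds 345 L/s to N9: 345 each.
    N9: 80+345 = 425 > 110
Round 3 — N9 seizes.
  N9 sheds 425 L/s: no online neighbours, lost.
No further seizures.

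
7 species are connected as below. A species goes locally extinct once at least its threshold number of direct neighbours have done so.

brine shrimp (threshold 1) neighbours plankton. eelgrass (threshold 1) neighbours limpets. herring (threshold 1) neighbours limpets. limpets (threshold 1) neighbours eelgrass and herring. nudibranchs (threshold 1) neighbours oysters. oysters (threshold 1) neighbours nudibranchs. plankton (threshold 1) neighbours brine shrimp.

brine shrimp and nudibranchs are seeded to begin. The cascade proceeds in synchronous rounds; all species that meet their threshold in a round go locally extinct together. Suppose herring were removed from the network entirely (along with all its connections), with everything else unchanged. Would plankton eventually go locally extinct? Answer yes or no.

With herring removed:
Round 1 — brine shrimp, nudibranchs go locally extinct (initial).
Round 2 — checking thresholds:
  oysters: 1 of 1 neighbours ≥ 1, goes locally extinct.
  plankton: 1 of 1 neighbours ≥ 1, goes locally extinct.
Round 3 — no new extinctions; cascade stops.

yes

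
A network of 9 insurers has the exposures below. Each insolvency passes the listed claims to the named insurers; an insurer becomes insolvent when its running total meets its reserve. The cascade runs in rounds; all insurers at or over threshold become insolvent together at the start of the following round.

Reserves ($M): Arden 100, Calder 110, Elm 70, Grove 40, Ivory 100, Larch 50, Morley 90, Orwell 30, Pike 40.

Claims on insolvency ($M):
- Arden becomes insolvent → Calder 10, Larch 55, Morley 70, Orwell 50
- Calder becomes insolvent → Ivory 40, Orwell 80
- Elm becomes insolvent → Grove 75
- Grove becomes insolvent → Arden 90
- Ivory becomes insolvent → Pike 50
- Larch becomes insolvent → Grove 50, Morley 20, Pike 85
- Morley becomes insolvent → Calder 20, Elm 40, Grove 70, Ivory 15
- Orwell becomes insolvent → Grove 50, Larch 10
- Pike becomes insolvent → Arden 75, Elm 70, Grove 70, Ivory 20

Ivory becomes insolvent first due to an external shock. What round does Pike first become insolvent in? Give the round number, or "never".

2

Round 1 — Ivory becomes insolvent (initial).
  Pike: +50 → 50 ≥ 40
Round 2 — Pike becomes insolvent.
  Arden: +75 → 75 < 100
  Elm: +70 → 70 ≥ 70
  Grove: +70 → 70 ≥ 40
Round 3 — Elm, Grove become insolvent.
  Arden: +90 → 165 ≥ 100
Round 4 — Arden becomes insolvent.
  Calder: +10 → 10 < 110
  Larch: +55 → 55 ≥ 50
  Morley: +70 → 70 < 90
  Orwell: +50 → 50 ≥ 30
Round 5 — Larch, Orwell become insolvent.
  Morley: +20 → 90 ≥ 90
Round 6 — Morley becomes insolvent.
  Calder: +20 → 30 < 110
No further insolvencies.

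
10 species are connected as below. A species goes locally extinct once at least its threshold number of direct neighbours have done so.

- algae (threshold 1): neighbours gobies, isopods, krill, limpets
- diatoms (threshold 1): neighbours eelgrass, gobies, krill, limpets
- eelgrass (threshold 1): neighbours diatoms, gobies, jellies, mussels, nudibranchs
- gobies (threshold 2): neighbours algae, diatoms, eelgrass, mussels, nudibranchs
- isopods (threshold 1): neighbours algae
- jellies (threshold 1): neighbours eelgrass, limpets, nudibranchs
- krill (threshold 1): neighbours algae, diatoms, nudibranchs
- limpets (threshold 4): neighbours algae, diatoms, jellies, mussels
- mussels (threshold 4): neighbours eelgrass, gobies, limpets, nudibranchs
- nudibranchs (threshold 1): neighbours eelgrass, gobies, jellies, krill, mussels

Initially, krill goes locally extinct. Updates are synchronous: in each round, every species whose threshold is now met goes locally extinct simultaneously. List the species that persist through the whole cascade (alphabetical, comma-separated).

Round 1 — krill goes locally extinct (initial).
Round 2 — checking thresholds:
  algae: 1 of 4 neighbours ≥ 1, goes locally extinct.
  diatoms: 1 of 4 neighbours ≥ 1, goes locally extinct.
  nudibranchs: 1 of 5 neighbours ≥ 1, goes locally extinct.
Round 3 — checking thresholds:
  eelgrass: 2 of 5 neighbours ≥ 1, goes locally extinct.
  gobies: 3 of 5 neighbours ≥ 2, goes locally extinct.
  isopods: 1 of 1 neighbours ≥ 1, goes locally extinct.
  jellies: 1 of 3 neighbours ≥ 1, goes locally extinct.
  limpets: 2 of 4 neighbours < 4, not yet.
  mussels: 1 of 4 neighbours < 4, not yet.
Round 4 — no new extinctions; cascade stops.

limpets, mussels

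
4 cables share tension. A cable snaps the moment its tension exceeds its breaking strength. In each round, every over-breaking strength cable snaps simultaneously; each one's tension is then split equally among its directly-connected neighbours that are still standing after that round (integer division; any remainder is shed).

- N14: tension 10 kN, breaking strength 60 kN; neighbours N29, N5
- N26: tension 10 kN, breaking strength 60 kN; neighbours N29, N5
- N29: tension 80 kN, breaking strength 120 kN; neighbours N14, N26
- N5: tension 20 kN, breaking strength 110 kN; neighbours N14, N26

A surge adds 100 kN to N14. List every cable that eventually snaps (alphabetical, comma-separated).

Round 1 — N14 at 110 > 60. N14 snaps.
  N14 sheds 110 kN to N29, N5: 55 each.
    N29: 80+55 = 135 > 120
    N5: 20+55 = 75 ≤ 110
Round 2 — N29 snaps.
  N29 sheds 135 kN to N26: 135 each.
    N26: 10+135 = 145 > 60
Round 3 — N26 snaps.
  N26 sheds 145 kN to N5: 145 each.
    N5: 75+145 = 220 > 110
Round 4 — N5 snaps.
  N5 sheds 220 kN: no online neighbours, lost.
No further breaks.

N14, N26, N29, N5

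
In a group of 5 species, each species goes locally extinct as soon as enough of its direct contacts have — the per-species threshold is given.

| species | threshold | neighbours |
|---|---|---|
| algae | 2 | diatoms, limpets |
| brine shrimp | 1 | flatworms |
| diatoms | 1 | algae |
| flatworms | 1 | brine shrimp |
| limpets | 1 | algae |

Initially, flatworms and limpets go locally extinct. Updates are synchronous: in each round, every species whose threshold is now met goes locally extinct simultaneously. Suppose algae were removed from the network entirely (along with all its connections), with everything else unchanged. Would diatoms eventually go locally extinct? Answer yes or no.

With algae removed:
Round 1 — flatworms, limpets go locally extinct (initial).
Round 2 — checking thresholds:
  brine shrimp: 1 of 1 neighbours ≥ 1, goes locally extinct.
Round 3 — no new extinctions; cascade stops.

no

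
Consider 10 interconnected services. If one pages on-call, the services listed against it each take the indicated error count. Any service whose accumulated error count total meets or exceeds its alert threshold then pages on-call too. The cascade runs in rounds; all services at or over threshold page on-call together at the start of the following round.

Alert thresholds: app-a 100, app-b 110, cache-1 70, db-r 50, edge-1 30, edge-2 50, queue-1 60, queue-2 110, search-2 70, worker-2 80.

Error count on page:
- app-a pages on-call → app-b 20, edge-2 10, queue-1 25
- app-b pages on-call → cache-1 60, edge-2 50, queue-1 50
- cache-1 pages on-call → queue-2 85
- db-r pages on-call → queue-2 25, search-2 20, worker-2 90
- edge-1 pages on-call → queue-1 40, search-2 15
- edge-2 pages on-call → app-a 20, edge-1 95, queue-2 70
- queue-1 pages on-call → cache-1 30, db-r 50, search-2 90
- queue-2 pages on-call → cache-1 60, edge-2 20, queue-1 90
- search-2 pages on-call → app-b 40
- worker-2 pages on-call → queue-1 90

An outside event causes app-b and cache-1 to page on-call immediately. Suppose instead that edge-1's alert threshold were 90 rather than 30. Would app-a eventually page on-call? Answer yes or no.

With edge-1's alert threshold at 90:
Round 1 — app-b, cache-1 page on-call (initial).
  edge-2: +50 → 50 ≥ 50
  queue-1: +50 → 50 < 60
  queue-2: +85 → 85 < 110
Round 2 — edge-2 pages on-call.
  app-a: +20 → 20 < 100
  edge-1: +95 → 95 ≥ 90
  queue-2: +70 → 155 ≥ 110
Round 3 — edge-1, queue-2 page on-call.
  queue-1: +40+90 → 180 ≥ 60
  search-2: +15 → 15 < 70
Round 4 — queue-1 pages on-call.
  db-r: +50 → 50 ≥ 50
  search-2: +90 → 105 ≥ 70
Round 5 — db-r, search-2 page on-call.
  worker-2: +90 → 90 ≥ 80
Round 6 — worker-2 pages on-call.
No further pages.

no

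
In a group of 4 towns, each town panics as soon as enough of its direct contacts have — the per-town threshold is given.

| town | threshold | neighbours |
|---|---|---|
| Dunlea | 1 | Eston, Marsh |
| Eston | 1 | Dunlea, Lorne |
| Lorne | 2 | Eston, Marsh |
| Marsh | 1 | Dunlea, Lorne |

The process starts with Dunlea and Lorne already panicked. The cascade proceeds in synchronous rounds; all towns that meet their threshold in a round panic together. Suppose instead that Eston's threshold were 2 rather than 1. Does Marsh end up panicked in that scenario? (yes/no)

With Eston's threshold at 2:
Round 1 — Dunlea, Lorne panic (initial).
Round 2 — checking thresholds:
  Eston: 2 of 2 neighbours ≥ 2, panics.
  Marsh: 2 of 2 neighbours ≥ 1, panics.
Round 3 — no new panics; cascade stops.

yes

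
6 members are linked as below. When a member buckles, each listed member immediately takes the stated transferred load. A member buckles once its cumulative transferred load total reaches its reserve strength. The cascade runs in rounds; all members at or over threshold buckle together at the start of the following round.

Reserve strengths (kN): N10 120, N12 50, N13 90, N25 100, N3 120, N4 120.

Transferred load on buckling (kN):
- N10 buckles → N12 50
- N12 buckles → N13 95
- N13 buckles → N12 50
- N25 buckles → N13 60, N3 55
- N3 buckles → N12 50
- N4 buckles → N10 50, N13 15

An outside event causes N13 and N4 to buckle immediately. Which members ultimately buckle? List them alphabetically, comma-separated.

N12, N13, N4

Round 1 — N13, N4 buckle (initial).
  N10: +50 → 50 < 120
  N12: +50 → 50 ≥ 50
Round 2 — N12 buckles.
No further bucklings.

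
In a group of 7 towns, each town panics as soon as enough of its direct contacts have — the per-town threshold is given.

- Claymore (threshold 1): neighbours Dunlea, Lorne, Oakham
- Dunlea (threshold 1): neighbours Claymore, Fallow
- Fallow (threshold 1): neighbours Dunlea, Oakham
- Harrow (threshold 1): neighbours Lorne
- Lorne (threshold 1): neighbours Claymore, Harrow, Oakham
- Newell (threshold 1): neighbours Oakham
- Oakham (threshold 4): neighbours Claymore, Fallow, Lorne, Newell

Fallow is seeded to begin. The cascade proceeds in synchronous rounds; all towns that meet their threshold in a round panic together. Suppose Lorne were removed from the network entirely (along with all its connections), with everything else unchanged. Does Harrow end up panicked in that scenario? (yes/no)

no

With Lorne removed:
Round 1 — Fallow panics (initial).
Round 2 — checking thresholds:
  Dunlea: 1 of 2 neighbours ≥ 1, panics.
  Oakham: 1 of 3 neighbours < 4, below threshold.
Round 3 — checking thresholds:
  Claymore: 1 of 2 neighbours ≥ 1, panics.
  Oakham: 1 of 3 neighbours < 4, below threshold.
Round 4 — no new panics; cascade stops.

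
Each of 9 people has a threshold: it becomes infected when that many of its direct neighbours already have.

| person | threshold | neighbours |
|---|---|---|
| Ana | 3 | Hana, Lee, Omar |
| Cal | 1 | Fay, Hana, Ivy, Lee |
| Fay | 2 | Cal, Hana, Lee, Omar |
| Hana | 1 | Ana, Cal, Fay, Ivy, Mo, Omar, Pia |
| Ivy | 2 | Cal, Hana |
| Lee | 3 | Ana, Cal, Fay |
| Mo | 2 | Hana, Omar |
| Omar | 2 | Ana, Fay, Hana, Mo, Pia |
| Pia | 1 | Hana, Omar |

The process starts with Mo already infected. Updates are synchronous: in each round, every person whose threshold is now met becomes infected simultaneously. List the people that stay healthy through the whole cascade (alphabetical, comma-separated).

Round 1 — Mo becomes infected (initial).
Round 2 — checking thresholds:
  Hana: 1 of 7 neighbours ≥ 1, becomes infected.
  Omar: 1 of 5 neighbours < 2, below threshold.
Round 3 — checking thresholds:
  Ana: 1 of 3 neighbours < 3, below threshold.
  Cal: 1 of 4 neighbours ≥ 1, becomes infected.
  Fay: 1 of 4 neighbours < 2, below threshold.
  Ivy: 1 of 2 neighbours < 2, below threshold.
  Omar: 2 of 5 neighbours ≥ 2, becomes infected.
  Pia: 1 of 2 neighbours ≥ 1, becomes infected.
Round 4 — checking thresholds:
  Ana: 2 of 3 neighbours < 3, below threshold.
  Fay: 3 of 4 neighbours ≥ 2, becomes infected.
  Ivy: 2 of 2 neighbours ≥ 2, becomes infected.
  Lee: 1 of 3 neighbours < 3, below threshold.
Round 5 — no new infections; cascade stops.

Ana, Lee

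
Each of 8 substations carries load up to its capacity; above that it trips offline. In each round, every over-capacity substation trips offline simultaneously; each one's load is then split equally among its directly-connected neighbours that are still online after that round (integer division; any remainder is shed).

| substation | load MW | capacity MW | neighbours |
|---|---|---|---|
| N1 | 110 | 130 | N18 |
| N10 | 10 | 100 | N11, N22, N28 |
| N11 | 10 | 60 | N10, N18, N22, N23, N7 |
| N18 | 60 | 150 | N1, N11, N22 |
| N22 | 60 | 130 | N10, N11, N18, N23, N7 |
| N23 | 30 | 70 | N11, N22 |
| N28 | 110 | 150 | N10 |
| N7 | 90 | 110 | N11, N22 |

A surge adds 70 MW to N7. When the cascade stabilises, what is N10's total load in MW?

86

Round 1 — N7 at 160 > 110. N7 trips offline.
  N7 sheds 160 MW to N11, N22: 80 each.
    N11: 10+80 = 90 > 60
    N22: 60+80 = 140 > 130
Round 2 — N11, N22 trip offline.
  N11 sheds 90 MW to N10, N18, N23: 30 each.
    N10: 10+30 = 40 ≤ 100
    N18: 60+30 = 90 ≤ 150
    N23: 30+30 = 60 ≤ 70
  N22 sheds 140 MW to N10, N18, N23: 46 each (2 lost).
    N10: 40+46 = 86 ≤ 100
    N18: 90+46 = 136 ≤ 150
    N23: 60+46 = 106 > 70
Round 3 — N23 trips offline.
  N23 sheds 106 MW: no online neighbours, lost.
No further trips.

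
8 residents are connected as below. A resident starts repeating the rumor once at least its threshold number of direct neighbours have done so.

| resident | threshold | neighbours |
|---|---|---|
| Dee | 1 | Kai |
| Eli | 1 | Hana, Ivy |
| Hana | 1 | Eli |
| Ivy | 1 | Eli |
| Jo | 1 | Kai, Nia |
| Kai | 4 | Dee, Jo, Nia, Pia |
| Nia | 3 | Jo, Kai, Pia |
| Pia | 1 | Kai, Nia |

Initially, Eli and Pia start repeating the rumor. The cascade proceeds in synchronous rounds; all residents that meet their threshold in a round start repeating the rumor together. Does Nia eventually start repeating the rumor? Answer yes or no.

Round 1 — Eli, Pia start repeating the rumor (initial).
Round 2 — checking thresholds:
  Hana: 1 of 1 neighbours ≥ 1, starts repeating the rumor.
  Ivy: 1 of 1 neighbours ≥ 1, starts repeating the rumor.
  Kai: 1 of 4 neighbours < 4, not yet.
  Nia: 1 of 3 neighbours < 3, not yet.
Round 3 — no new spreads; cascade stops.

no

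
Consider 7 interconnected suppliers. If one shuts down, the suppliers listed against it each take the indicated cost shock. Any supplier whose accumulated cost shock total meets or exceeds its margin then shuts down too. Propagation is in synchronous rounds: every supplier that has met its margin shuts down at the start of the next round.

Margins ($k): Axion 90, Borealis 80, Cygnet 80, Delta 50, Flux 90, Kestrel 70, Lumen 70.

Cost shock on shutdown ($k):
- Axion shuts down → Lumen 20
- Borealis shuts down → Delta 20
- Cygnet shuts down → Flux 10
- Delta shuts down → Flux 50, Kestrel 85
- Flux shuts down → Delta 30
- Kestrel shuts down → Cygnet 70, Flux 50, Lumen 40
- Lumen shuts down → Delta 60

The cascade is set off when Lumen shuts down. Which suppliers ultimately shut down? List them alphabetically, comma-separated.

Delta, Flux, Kestrel, Lumen

Round 1 — Lumen shuts down (initial).
  Delta: +60 → 60 ≥ 50
Round 2 — Delta shuts down.
  Flux: +50 → 50 < 90
  Kestrel: +85 → 85 ≥ 70
Round 3 — Kestrel shuts down.
  Cygnet: +70 → 70 < 80
  Flux: +50 → 100 ≥ 90
Round 4 — Flux shuts down.
No further shutdowns.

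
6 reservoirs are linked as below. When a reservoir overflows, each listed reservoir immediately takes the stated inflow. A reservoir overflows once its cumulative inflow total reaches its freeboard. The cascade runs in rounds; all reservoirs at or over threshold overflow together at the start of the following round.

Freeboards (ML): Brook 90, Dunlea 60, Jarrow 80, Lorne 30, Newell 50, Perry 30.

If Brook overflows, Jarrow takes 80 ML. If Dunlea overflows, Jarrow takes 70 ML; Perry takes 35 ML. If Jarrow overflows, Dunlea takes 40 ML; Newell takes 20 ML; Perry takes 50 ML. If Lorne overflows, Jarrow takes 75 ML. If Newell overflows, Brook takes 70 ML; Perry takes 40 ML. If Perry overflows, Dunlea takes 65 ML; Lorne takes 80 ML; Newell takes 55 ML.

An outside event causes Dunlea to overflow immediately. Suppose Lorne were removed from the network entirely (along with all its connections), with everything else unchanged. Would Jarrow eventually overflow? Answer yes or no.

no

With Lorne removed:
Round 1 — Dunlea overflows (initial).
  Jarrow: +70 → 70 < 80
  Perry: +35 → 35 ≥ 30
Round 2 — Perry overflows.
  Newell: +55 → 55 ≥ 50
Round 3 — Newell overflows.
  Brook: +70 → 70 < 90
No further overflows.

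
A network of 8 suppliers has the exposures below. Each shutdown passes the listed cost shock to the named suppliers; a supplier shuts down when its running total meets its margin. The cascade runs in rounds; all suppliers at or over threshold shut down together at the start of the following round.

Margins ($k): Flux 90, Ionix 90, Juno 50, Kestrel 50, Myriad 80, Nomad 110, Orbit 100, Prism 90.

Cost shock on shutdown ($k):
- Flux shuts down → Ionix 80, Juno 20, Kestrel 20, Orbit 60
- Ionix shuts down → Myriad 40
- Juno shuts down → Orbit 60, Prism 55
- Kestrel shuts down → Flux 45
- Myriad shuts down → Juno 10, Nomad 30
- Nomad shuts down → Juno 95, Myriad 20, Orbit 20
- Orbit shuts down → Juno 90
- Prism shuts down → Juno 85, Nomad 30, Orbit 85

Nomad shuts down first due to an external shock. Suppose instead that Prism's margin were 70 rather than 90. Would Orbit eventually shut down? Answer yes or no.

no

With Prism's margin at 70:
Round 1 — Nomad shuts down (initial).
  Juno: +95 → 95 ≥ 50
  Myriad: +20 → 20 < 80
  Orbit: +20 → 20 < 100
Round 2 — Juno shuts down.
  Orbit: +60 → 80 < 100
  Prism: +55 → 55 < 70
No further shutdowns.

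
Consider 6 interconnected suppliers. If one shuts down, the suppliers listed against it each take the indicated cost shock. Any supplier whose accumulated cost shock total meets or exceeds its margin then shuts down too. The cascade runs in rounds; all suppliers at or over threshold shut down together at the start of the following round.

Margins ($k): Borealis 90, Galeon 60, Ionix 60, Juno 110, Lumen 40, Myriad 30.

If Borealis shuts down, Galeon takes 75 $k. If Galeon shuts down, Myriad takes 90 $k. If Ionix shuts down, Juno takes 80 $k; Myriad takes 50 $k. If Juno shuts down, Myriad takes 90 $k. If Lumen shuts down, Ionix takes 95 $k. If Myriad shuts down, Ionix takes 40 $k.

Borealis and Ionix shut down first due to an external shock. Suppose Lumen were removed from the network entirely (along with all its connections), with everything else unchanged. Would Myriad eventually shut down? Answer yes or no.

With Lumen removed:
Round 1 — Borealis, Ionix shut down (initial).
  Galeon: +75 → 75 ≥ 60
  Juno: +80 → 80 < 110
  Myriad: +50 → 50 ≥ 30
Round 2 — Galeon, Myriad shut down.
No further shutdowns.

yes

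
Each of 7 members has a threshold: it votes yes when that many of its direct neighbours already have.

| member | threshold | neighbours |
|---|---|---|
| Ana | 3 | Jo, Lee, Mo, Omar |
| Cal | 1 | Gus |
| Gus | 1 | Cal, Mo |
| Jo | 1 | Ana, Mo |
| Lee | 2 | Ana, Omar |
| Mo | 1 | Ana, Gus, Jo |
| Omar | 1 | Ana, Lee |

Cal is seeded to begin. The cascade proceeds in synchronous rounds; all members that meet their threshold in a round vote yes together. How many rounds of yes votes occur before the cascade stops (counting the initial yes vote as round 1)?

4

Round 1 — Cal votes yes (initial).
Round 2 — checking thresholds:
  Gus: 1 of 2 neighbours ≥ 1, votes yes.
Round 3 — checking thresholds:
  Mo: 1 of 3 neighbours ≥ 1, votes yes.
Round 4 — checking thresholds:
  Ana: 1 of 4 neighbours < 3, below threshold.
  Jo: 1 of 2 neighbours ≥ 1, votes yes.
Round 5 — no new yes votes; cascade stops.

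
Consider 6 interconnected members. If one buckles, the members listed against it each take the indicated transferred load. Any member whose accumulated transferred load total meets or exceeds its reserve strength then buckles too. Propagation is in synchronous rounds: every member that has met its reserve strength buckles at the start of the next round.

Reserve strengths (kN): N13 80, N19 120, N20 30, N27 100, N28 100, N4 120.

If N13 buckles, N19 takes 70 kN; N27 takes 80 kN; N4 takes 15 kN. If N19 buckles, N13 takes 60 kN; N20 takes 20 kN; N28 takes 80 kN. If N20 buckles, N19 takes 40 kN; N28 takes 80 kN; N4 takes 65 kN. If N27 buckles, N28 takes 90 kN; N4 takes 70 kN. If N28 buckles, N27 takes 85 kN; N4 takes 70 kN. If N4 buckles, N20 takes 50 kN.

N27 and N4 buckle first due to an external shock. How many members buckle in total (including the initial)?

4

Round 1 — N27, N4 buckle (initial).
  N20: +50 → 50 ≥ 30
  N28: +90 → 90 < 100
Round 2 — N20 buckles.
  N19: +40 → 40 < 120
  N28: +80 → 170 ≥ 100
Round 3 — N28 buckles.
No further bucklings.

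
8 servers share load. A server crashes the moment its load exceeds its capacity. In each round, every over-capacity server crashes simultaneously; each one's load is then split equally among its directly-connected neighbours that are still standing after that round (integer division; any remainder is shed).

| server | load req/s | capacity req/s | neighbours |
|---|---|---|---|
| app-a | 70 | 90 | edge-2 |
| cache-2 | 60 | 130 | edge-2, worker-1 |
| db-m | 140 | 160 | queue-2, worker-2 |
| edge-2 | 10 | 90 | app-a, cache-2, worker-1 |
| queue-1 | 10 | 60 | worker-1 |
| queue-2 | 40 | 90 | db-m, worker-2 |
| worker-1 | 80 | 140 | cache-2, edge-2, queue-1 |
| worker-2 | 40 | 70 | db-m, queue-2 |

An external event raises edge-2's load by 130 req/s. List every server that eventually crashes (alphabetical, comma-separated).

Round 1 — edge-2 at 140 > 90. edge-2 crashes.
  edge-2 sheds 140 req/s to app-a, cache-2, worker-1: 46 each (2 lost).
    app-a: 70+46 = 116 > 90
    cache-2: 60+46 = 106 ≤ 130
    worker-1: 80+46 = 126 ≤ 140
Round 2 — app-a crashes.
  app-a sheds 116 req/s: no online neighbours, lost.
No further crashes.

app-a, edge-2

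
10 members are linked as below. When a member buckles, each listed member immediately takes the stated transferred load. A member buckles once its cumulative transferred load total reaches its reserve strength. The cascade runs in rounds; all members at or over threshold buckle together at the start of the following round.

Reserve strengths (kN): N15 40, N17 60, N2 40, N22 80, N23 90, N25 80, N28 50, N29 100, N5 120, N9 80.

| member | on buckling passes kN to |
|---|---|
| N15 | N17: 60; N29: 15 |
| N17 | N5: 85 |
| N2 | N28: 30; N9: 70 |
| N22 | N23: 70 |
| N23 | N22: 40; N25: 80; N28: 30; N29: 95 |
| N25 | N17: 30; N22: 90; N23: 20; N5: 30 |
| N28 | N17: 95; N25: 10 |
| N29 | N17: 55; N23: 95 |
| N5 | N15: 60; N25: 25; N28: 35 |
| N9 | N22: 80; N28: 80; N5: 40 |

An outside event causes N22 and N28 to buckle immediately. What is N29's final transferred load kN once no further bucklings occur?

Round 1 — N22, N28 buckle (initial).
  N17: +95 → 95 ≥ 60
  N23: +70 → 70 < 90
  N25: +10 → 10 < 80
Round 2 — N17 buckles.
  N5: +85 → 85 < 120
No further bucklings.

0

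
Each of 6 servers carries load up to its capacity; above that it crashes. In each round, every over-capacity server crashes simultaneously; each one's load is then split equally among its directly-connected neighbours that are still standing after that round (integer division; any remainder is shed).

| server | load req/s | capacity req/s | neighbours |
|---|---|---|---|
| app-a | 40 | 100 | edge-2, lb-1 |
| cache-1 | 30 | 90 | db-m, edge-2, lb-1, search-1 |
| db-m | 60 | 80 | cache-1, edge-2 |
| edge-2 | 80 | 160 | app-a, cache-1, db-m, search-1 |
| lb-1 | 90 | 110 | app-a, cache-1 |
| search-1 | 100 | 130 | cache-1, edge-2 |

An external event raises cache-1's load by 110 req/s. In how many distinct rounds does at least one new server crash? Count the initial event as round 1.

Round 1 — cache-1 at 140 > 90. cache-1 crashes.
  cache-1 sheds 140 req/s to db-m, edge-2, lb-1, search-1: 35 each.
    db-m: 60+35 = 95 > 80
    edge-2: 80+35 = 115 ≤ 160
    lb-1: 90+35 = 125 > 110
    search-1: 100+35 = 135 > 130
Round 2 — db-m, lb-1, search-1 crash.
  db-m sheds 95 req/s to edge-2: 95 each.
    edge-2: 115+95 = 210 > 160
  lb-1 sheds 125 req/s to app-a: 125 each.
    app-a: 40+125 = 165 > 100
  search-1 sheds 135 req/s to edge-2: 135 each.
    edge-2: 210+135 = 345 > 160
Round 3 — app-a, edge-2 crash.
  app-a sheds 165 req/s: no online neighbours, lost.
  edge-2 sheds 345 req/s: no online neighbours, lost.
No further crashes.

3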